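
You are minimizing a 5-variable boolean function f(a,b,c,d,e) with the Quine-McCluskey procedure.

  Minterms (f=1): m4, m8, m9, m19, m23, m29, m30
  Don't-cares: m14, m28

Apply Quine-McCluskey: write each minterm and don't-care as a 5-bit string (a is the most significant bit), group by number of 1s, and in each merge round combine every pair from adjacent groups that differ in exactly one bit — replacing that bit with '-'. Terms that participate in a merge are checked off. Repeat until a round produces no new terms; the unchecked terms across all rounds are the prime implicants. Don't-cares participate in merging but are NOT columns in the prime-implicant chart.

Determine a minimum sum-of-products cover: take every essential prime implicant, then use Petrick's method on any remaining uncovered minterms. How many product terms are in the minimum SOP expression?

5

[col 0] 00100, 01000*, 01001*, 01110*, 10011*, 10111*, 11100*, 11101*, 11110*
[col 1] -1110, 0100-, 10-11, 111-0, 1110-
Prime implicants: -1110, 00100, 0100-, 10-11, 111-0, 1110-
PI chart (minterm → PIs covering it):
  4 | 00100  (sole → essential)
  8 | 0100-  (sole → essential)
  9 | 0100-  (sole → essential)
  19 | 10-11  (sole → essential)
  23 | 10-11  (sole → essential)
  29 | 1110-  (sole → essential)
  30 | -1110,111-0
Essential prime implicants: 00100, 0100-, 10-11, 1110-
Petrick residual → -1110
Minimum SOP uses 5 PIs: bcde' + a'b'cd'e' + a'bc'd' + ab'de + abcd'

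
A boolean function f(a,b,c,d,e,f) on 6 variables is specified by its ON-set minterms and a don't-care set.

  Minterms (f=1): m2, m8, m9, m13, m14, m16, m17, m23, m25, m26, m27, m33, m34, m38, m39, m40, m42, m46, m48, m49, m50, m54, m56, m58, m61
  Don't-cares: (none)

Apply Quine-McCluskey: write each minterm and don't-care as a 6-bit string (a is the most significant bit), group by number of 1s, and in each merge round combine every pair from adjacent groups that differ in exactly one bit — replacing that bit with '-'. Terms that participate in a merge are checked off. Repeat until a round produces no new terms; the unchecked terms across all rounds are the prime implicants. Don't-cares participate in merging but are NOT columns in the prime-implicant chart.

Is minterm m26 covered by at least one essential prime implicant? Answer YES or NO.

size-2^0 implicants → 000010(✓)  001000(✓)  001001(✓)  001101(✓)  001110(✓)  010000(✓)  010001(✓)  010111  011001(✓)  011010(✓)  011011(✓)  100001(✓)  100010(✓)  100110(✓)  100111(✓)  101000(✓)  101010(✓)  101110(✓)  110000(✓)  110001(✓)  110010(✓)  110110(✓)  111000(✓)  111010(✓)  111101
size-2^1 implicants → -00010  -01000  -01110  -10000(✓)  -10001(✓)  -11010  0-1001  001-01  00100-  01-001  01000-(✓)  0110-1  01101-  1-0001  1-0010(✓)  1-0110(✓)  1-1000(✓)  1-1010(✓)  10-010(✓)  10-110(✓)  100-10(✓)  10011-  101-10(✓)  1010-0(✓)  11-000(✓)  11-010(✓)  110-10(✓)  1100-0(✓)  11000-(✓)  1110-0(✓)
size-2^2 implicants → -1000-  1--010  1-0-10  1-10-0  10--10  11-0-0
Unchecked terms (primes): -00010, -01000, -01110, -1000-, -11010, 0-1001, 001-01, 00100-, 01-001, 010111, 0110-1, 01101-, 1--010, 1-0-10, 1-0001, 1-10-0, 10--10, 10011-, 11-0-0, 111101
Minterm coverage:
  m2 ⊆ -00010 [E]
  m8 ⊆ -01000,00100-
  m9 ⊆ 0-1001,001-01,00100-
  m13 ⊆ 001-01 [E]
  m14 ⊆ -01110 [E]
  m16 ⊆ -1000- [E]
  m17 ⊆ -1000-,01-001
  m23 ⊆ 010111 [E]
  m25 ⊆ 0-1001,01-001,0110-1
  m26 ⊆ -11010,01101-
  m27 ⊆ 0110-1,01101-
  m33 ⊆ 1-0001 [E]
  m34 ⊆ -00010,1--010,1-0-10,10--10
  m38 ⊆ 1-0-10,10--10,10011-
  m39 ⊆ 10011- [E]
  m40 ⊆ -01000,1-10-0
  m42 ⊆ 1--010,1-10-0,10--10
  m46 ⊆ -01110,10--10
  m48 ⊆ -1000-,11-0-0
  m49 ⊆ -1000-,1-0001
  m50 ⊆ 1--010,1-0-10,11-0-0
  m54 ⊆ 1-0-10 [E]
  m56 ⊆ 1-10-0,11-0-0
  m58 ⊆ -11010,1--010,1-10-0,11-0-0
  m61 ⊆ 111101 [E]
E = {-00010, -01110, -1000-, 001-01, 010111, 1-0-10, 1-0001, 10011-, 111101}

NO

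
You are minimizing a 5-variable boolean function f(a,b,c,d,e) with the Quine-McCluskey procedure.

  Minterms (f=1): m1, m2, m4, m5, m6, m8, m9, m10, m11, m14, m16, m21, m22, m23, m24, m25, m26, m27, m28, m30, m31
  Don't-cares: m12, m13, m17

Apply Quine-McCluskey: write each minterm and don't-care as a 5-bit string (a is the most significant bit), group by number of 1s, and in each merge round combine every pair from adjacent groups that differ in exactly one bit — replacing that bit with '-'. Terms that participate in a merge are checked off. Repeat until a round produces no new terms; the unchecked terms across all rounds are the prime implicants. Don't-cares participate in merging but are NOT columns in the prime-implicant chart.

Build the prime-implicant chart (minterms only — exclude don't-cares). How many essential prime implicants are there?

size-2^0 implicants → 00001(✓)  00010(✓)  00100(✓)  00101(✓)  00110(✓)  01000(✓)  01001(✓)  01010(✓)  01011(✓)  01100(✓)  01101(✓)  01110(✓)  10000(✓)  10001(✓)  10101(✓)  10110(✓)  10111(✓)  11000(✓)  11001(✓)  11010(✓)  11011(✓)  11100(✓)  11110(✓)  11111(✓)
size-2^1 implicants → -0001(✓)  -0101(✓)  -0110(✓)  -1000(✓)  -1001(✓)  -1010(✓)  -1011(✓)  -1100(✓)  -1110(✓)  0-001(✓)  0-010(✓)  0-100(✓)  0-101(✓)  0-110(✓)  00-01(✓)  00-10(✓)  001-0(✓)  0010-(✓)  01-00(✓)  01-01(✓)  01-10(✓)  010-0(✓)  010-1(✓)  0100-(✓)  0101-(✓)  011-0(✓)  0110-(✓)  1-000(✓)  1-001(✓)  1-110(✓)  1-111(✓)  10-01(✓)  1000-(✓)  101-1  1011-(✓)  11-00(✓)  11-10(✓)  11-11(✓)  110-0(✓)  110-1(✓)  1100-(✓)  1101-(✓)  111-0(✓)  1111-(✓)
size-2^2 implicants → --001  --110  -0-01  -1-00(✓)  -1-10(✓)  -10-0(✓)  -10-1(✓)  -100-(✓)  -101-(✓)  -11-0(✓)  0--01  0--10  0-1-0  0-10-  01--0(✓)  01-0-  010--(✓)  1-00-  1-11-  11--0(✓)  11-1-  110--(✓)
size-2^3 implicants → -1--0  -10--
Unchecked terms (primes): --001, --110, -0-01, -1--0, -10--, 0--01, 0--10, 0-1-0, 0-10-, 01-0-, 1-00-, 1-11-, 101-1, 11-1-
Minterm coverage:
  m1 ⊆ --001,-0-01,0--01
  m2 ⊆ 0--10 [E]
  m4 ⊆ 0-1-0,0-10-
  m5 ⊆ -0-01,0--01,0-10-
  m6 ⊆ --110,0--10,0-1-0
  m8 ⊆ -1--0,-10--,01-0-
  m9 ⊆ --001,-10--,0--01,01-0-
  m10 ⊆ -1--0,-10--,0--10
  m11 ⊆ -10-- [E]
  m14 ⊆ --110,-1--0,0--10,0-1-0
  m16 ⊆ 1-00- [E]
  m21 ⊆ -0-01,101-1
  m22 ⊆ --110,1-11-
  m23 ⊆ 1-11-,101-1
  m24 ⊆ -1--0,-10--,1-00-
  m25 ⊆ --001,-10--,1-00-
  m26 ⊆ -1--0,-10--,11-1-
  m27 ⊆ -10--,11-1-
  m28 ⊆ -1--0 [E]
  m30 ⊆ --110,-1--0,1-11-,11-1-
  m31 ⊆ 1-11-,11-1-
E = {-1--0, -10--, 0--10, 1-00-}

4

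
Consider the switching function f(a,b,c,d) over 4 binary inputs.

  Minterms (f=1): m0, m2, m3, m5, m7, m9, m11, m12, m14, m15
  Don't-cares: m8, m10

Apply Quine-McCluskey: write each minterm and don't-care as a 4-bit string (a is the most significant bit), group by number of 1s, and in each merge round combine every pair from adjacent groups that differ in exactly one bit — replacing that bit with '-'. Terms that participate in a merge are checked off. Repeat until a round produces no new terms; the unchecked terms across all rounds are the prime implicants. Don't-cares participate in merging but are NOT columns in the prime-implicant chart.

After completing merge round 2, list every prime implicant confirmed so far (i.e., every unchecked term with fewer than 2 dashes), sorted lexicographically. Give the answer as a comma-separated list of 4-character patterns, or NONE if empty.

01-1

size-2^0 implicants → 0000(✓)  0010(✓)  0011(✓)  0101(✓)  0111(✓)  1000(✓)  1001(✓)  1010(✓)  1011(✓)  1100(✓)  1110(✓)  1111(✓)
size-2^1 implicants → -000(✓)  -010(✓)  -011(✓)  -111(✓)  0-11(✓)  00-0(✓)  001-(✓)  01-1  1-00(✓)  1-10(✓)  1-11(✓)  10-0(✓)  10-1(✓)  100-(✓)  101-(✓)  11-0(✓)  111-(✓)
size-2^2 implicants → --11  -0-0  -01-  1--0  1-1-  10--
Unchecked terms (primes): --11, -0-0, -01-, 01-1, 1--0, 1-1-, 10--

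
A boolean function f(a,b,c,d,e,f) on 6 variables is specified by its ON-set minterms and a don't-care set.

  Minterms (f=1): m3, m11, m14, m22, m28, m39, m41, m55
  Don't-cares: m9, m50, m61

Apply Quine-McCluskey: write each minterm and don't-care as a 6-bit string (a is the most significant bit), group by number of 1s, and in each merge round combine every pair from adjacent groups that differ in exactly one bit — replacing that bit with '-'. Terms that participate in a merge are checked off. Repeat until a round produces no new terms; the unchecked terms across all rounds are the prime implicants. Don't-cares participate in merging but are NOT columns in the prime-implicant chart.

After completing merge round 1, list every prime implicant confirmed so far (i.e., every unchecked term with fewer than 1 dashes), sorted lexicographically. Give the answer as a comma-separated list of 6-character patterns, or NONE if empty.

001110, 010110, 011100, 110010, 111101

[col 0] 000011*, 001001*, 001011*, 001110, 010110, 011100, 100111*, 101001*, 110010, 110111*, 111101
[col 1] -01001, 00-011, 0010-1, 1-0111
Prime implicants: -01001, 00-011, 0010-1, 001110, 010110, 011100, 1-0111, 110010, 111101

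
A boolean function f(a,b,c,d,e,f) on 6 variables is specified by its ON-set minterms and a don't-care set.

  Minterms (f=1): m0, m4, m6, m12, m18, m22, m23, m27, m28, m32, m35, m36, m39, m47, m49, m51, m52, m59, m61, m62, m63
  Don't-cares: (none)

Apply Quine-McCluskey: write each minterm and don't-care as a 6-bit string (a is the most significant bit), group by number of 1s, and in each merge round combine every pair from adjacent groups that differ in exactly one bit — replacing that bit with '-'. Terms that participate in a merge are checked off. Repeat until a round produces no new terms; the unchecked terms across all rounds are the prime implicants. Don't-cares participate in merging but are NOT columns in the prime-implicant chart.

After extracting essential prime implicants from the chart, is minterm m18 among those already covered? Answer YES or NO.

size-2^0 implicants → 000000(✓)  000100(✓)  000110(✓)  001100(✓)  010010(✓)  010110(✓)  010111(✓)  011011(✓)  011100(✓)  100000(✓)  100011(✓)  100100(✓)  100111(✓)  101111(✓)  110001(✓)  110011(✓)  110100(✓)  111011(✓)  111101(✓)  111110(✓)  111111(✓)
size-2^1 implicants → -00000(✓)  -00100(✓)  -11011  0-0110  0-1100  00-100  000-00(✓)  0001-0  010-10  01011-  1-0011  1-0100  1-1111  10-111  100-00(✓)  100-11  11-011  1100-1  111-11  1111-1  11111-
size-2^2 implicants → -00-00
Unchecked terms (primes): -00-00, -11011, 0-0110, 0-1100, 00-100, 0001-0, 010-10, 01011-, 1-0011, 1-0100, 1-1111, 10-111, 100-11, 11-011, 1100-1, 111-11, 1111-1, 11111-
Minterm coverage:
  m0 ⊆ -00-00 [E]
  m4 ⊆ -00-00,00-100,0001-0
  m6 ⊆ 0-0110,0001-0
  m12 ⊆ 0-1100,00-100
  m18 ⊆ 010-10 [E]
  m22 ⊆ 0-0110,010-10,01011-
  m23 ⊆ 01011- [E]
  m27 ⊆ -11011 [E]
  m28 ⊆ 0-1100 [E]
  m32 ⊆ -00-00 [E]
  m35 ⊆ 1-0011,100-11
  m36 ⊆ -00-00,1-0100
  m39 ⊆ 10-111,100-11
  m47 ⊆ 1-1111,10-111
  m49 ⊆ 1100-1 [E]
  m51 ⊆ 1-0011,11-011,1100-1
  m52 ⊆ 1-0100 [E]
  m59 ⊆ -11011,11-011,111-11
  m61 ⊆ 1111-1 [E]
  m62 ⊆ 11111- [E]
  m63 ⊆ 1-1111,111-11,1111-1,11111-
E = {-00-00, -11011, 0-1100, 010-10, 01011-, 1-0100, 1100-1, 1111-1, 11111-}

YES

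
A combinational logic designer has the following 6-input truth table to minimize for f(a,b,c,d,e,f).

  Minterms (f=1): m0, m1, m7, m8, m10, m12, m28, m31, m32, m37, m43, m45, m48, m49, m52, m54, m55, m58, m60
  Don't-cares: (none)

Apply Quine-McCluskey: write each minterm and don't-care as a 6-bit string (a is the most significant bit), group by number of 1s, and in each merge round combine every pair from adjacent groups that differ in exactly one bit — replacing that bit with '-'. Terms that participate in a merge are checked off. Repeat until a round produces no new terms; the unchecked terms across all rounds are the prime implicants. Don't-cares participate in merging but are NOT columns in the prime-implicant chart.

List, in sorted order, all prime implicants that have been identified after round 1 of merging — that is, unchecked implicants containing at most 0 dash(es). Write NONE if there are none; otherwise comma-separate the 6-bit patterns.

000111, 011111, 101011, 111010

size-2^0 implicants → 000000(✓)  000001(✓)  000111  001000(✓)  001010(✓)  001100(✓)  011100(✓)  011111  100000(✓)  100101(✓)  101011  101101(✓)  110000(✓)  110001(✓)  110100(✓)  110110(✓)  110111(✓)  111010  111100(✓)
size-2^1 implicants → -00000  -11100  0-1100  00-000  00000-  001-00  0010-0  1-0000  10-101  11-100  110-00  11000-  1101-0  11011-
Unchecked terms (primes): -00000, -11100, 0-1100, 00-000, 00000-, 000111, 001-00, 0010-0, 011111, 1-0000, 10-101, 101011, 11-100, 110-00, 11000-, 1101-0, 11011-, 111010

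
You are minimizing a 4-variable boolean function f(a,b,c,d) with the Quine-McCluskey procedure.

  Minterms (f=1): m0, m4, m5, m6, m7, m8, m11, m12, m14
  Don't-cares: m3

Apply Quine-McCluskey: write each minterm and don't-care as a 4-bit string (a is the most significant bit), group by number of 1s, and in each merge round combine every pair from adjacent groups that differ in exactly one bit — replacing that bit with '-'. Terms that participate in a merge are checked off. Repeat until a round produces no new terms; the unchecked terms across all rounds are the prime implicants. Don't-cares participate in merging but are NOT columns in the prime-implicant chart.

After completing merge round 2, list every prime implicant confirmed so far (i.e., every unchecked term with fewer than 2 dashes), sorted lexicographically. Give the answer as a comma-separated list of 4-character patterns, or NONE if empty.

Round 0: 0000✓ 0011✓ 0100✓ 0101✓ 0110✓ 0111✓ 1000✓ 1011✓ 1100✓ 1110✓
Round 1: -000✓ -011 -100✓ -110✓ 0-00✓ 0-11 01-0✓ 01-1✓ 010-✓ 011-✓ 1-00✓ 11-0✓
Round 2: --00 -1-0 01--
PIs = {--00, -011, -1-0, 0-11, 01--}

-011, 0-11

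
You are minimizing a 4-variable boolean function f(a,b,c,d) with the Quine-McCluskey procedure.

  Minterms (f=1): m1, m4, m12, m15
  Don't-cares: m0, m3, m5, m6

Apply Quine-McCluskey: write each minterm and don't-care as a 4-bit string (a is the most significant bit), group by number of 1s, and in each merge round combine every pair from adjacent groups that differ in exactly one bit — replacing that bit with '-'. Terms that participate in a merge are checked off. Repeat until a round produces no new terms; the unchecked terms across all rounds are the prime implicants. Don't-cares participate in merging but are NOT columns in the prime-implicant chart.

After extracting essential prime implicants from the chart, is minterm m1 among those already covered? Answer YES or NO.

NO

[col 0] 0000*, 0001*, 0011*, 0100*, 0101*, 0110*, 1100*, 1111
[col 1] -100, 0-00*, 0-01*, 00-1, 000-*, 01-0, 010-*
[col 2] 0-0-
Prime implicants: -100, 0-0-, 00-1, 01-0, 1111
PI chart (minterm → PIs covering it):
  1 | 0-0-,00-1
  4 | -100,0-0-,01-0
  12 | -100  (sole → essential)
  15 | 1111  (sole → essential)
Essential prime implicants: -100, 1111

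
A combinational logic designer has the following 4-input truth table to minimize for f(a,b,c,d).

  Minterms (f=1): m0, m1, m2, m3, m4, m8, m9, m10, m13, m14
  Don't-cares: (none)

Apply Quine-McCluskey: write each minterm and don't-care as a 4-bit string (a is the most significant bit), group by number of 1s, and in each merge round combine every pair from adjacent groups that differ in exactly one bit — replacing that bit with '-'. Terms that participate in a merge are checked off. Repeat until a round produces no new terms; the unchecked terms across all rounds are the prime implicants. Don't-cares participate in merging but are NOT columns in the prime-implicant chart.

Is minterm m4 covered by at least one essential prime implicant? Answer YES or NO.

size-2^0 implicants → 0000(✓)  0001(✓)  0010(✓)  0011(✓)  0100(✓)  1000(✓)  1001(✓)  1010(✓)  1101(✓)  1110(✓)
size-2^1 implicants → -000(✓)  -001(✓)  -010(✓)  0-00  00-0(✓)  00-1(✓)  000-(✓)  001-(✓)  1-01  1-10  10-0(✓)  100-(✓)
size-2^2 implicants → -0-0  -00-  00--
Unchecked terms (primes): -0-0, -00-, 0-00, 00--, 1-01, 1-10
Minterm coverage:
  m0 ⊆ -0-0,-00-,0-00,00--
  m1 ⊆ -00-,00--
  m2 ⊆ -0-0,00--
  m3 ⊆ 00-- [E]
  m4 ⊆ 0-00 [E]
  m8 ⊆ -0-0,-00-
  m9 ⊆ -00-,1-01
  m10 ⊆ -0-0,1-10
  m13 ⊆ 1-01 [E]
  m14 ⊆ 1-10 [E]
E = {0-00, 00--, 1-01, 1-10}

YES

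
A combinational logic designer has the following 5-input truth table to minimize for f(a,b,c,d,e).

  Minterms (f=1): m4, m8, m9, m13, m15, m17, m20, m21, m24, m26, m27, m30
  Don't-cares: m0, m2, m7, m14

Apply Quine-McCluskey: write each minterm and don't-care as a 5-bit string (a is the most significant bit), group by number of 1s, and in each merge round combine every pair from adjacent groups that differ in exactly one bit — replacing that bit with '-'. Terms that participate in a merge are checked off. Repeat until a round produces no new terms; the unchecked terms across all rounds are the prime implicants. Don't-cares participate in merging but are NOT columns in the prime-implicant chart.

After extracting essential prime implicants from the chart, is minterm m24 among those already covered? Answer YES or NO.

Round 0: 00000✓ 00010✓ 00100✓ 00111✓ 01000✓ 01001✓ 01101✓ 01110✓ 01111✓ 10001✓ 10100✓ 10101✓ 11000✓ 11010✓ 11011✓ 11110✓
Round 1: -0100 -1000 -1110 0-000 0-111 00-00 000-0 01-01 0100- 011-1 0111- 10-01 1010- 11-10 110-0 1101-
PIs = {-0100, -1000, -1110, 0-000, 0-111, 00-00, 000-0, 01-01, 0100-, 011-1, 0111-, 10-01, 1010-, 11-10, 110-0, 1101-}
Coverage chart:
  m4: -0100,00-00
  m8: -1000,0-000,0100-
  m9: 01-01,0100-
  m13: 01-01,011-1
  m15: 0-111,011-1,0111-
  m17: 10-01 ←essential
  m20: -0100,1010-
  m21: 10-01,1010-
  m24: -1000,110-0
  m26: 11-10,110-0,1101-
  m27: 1101- ←essential
  m30: -1110,11-10
Essential: 10-01, 1101-

NO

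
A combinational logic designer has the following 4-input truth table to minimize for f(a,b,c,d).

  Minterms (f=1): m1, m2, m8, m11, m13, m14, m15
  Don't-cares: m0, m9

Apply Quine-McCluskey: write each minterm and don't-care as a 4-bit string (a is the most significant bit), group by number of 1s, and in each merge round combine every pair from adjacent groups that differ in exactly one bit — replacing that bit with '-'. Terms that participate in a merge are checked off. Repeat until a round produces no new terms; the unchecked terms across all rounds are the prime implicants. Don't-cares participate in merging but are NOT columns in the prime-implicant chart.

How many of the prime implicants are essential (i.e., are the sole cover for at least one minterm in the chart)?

4

Round 0: 0000✓ 0001✓ 0010✓ 1000✓ 1001✓ 1011✓ 1101✓ 1110✓ 1111✓
Round 1: -000✓ -001✓ 00-0 000-✓ 1-01✓ 1-11✓ 10-1✓ 100-✓ 11-1✓ 111-
Round 2: -00- 1--1
PIs = {-00-, 00-0, 1--1, 111-}
Coverage chart:
  m1: -00- ←essential
  m2: 00-0 ←essential
  m8: -00- ←essential
  m11: 1--1 ←essential
  m13: 1--1 ←essential
  m14: 111- ←essential
  m15: 1--1,111-
Essential: -00-, 00-0, 1--1, 111-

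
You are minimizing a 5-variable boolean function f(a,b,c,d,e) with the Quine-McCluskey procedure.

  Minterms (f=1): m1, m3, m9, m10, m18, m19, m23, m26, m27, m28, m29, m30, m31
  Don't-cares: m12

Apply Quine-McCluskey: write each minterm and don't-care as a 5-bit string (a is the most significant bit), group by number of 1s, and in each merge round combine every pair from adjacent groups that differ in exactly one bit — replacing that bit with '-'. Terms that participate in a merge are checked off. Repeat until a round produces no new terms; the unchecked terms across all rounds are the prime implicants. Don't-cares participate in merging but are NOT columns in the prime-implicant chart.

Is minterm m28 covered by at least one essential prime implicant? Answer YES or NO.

YES

size-2^0 implicants → 00001(✓)  00011(✓)  01001(✓)  01010(✓)  01100(✓)  10010(✓)  10011(✓)  10111(✓)  11010(✓)  11011(✓)  11100(✓)  11101(✓)  11110(✓)  11111(✓)
size-2^1 implicants → -0011  -1010  -1100  0-001  000-1  1-010(✓)  1-011(✓)  1-111(✓)  10-11(✓)  1001-(✓)  11-10(✓)  11-11(✓)  1101-(✓)  111-0(✓)  111-1(✓)  1110-(✓)  1111-(✓)
size-2^2 implicants → 1--11  1-01-  11-1-  111--
Unchecked terms (primes): -0011, -1010, -1100, 0-001, 000-1, 1--11, 1-01-, 11-1-, 111--
Minterm coverage:
  m1 ⊆ 0-001,000-1
  m3 ⊆ -0011,000-1
  m9 ⊆ 0-001 [E]
  m10 ⊆ -1010 [E]
  m18 ⊆ 1-01- [E]
  m19 ⊆ -0011,1--11,1-01-
  m23 ⊆ 1--11 [E]
  m26 ⊆ -1010,1-01-,11-1-
  m27 ⊆ 1--11,1-01-,11-1-
  m28 ⊆ -1100,111--
  m29 ⊆ 111-- [E]
  m30 ⊆ 11-1-,111--
  m31 ⊆ 1--11,11-1-,111--
E = {-1010, 0-001, 1--11, 1-01-, 111--}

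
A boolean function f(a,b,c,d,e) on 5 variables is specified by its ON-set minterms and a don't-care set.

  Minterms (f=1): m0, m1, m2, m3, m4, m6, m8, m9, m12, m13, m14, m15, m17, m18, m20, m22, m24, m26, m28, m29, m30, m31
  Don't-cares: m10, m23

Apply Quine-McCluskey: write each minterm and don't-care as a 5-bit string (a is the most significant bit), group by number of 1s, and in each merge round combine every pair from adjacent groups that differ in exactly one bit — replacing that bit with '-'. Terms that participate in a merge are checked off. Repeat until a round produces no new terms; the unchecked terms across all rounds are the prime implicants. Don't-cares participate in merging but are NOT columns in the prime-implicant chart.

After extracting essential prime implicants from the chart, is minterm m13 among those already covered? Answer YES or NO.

YES

Round 0: 00000✓ 00001✓ 00010✓ 00011✓ 00100✓ 00110✓ 01000✓ 01001✓ 01010✓ 01100✓ 01101✓ 01110✓ 01111✓ 10001✓ 10010✓ 10100✓ 10110✓ 10111✓ 11000✓ 11010✓ 11100✓ 11101✓ 11110✓ 11111✓
Round 1: -0001 -0010✓ -0100✓ -0110✓ -1000✓ -1010✓ -1100✓ -1101✓ -1110✓ -1111✓ 0-000✓ 0-001✓ 0-010✓ 0-100✓ 0-110✓ 00-00✓ 00-10✓ 000-0✓ 000-1✓ 0000-✓ 0001-✓ 001-0✓ 01-00✓ 01-01✓ 01-10✓ 010-0✓ 0100-✓ 011-0✓ 011-1✓ 0110-✓ 0111-✓ 1-010✓ 1-100✓ 1-110✓ 1-111✓ 10-10✓ 101-0✓ 1011-✓ 11-00✓ 11-10✓ 110-0✓ 111-0✓ 111-1✓ 1110-✓ 1111-✓
Round 2: --010✓ --100✓ --110✓ -0-10✓ -01-0✓ -1-00✓ -1-10✓ -10-0✓ -11-0✓ -11-1✓ -110-✓ -111-✓ 0--00✓ 0--10✓ 0-0-0✓ 0-00- 0-1-0✓ 00--0✓ 000-- 01--0✓ 01-0- 011--✓ 1--10✓ 1-1-0✓ 1-11- 11--0✓ 111--✓
Round 3: ---10 --1-0 -1--0 -11-- 0---0
PIs = {---10, --1-0, -0001, -1--0, -11--, 0---0, 0-00-, 000--, 01-0-, 1-11-}
Coverage chart:
  m0: 0---0,0-00-,000--
  m1: -0001,0-00-,000--
  m2: ---10,0---0,000--
  m3: 000-- ←essential
  m4: --1-0,0---0
  m6: ---10,--1-0,0---0
  m8: -1--0,0---0,0-00-,01-0-
  m9: 0-00-,01-0-
  m12: --1-0,-1--0,-11--,0---0,01-0-
  m13: -11--,01-0-
  m14: ---10,--1-0,-1--0,-11--,0---0
  m15: -11-- ←essential
  m17: -0001 ←essential
  m18: ---10 ←essential
  m20: --1-0 ←essential
  m22: ---10,--1-0,1-11-
  m24: -1--0 ←essential
  m26: ---10,-1--0
  m28: --1-0,-1--0,-11--
  m29: -11-- ←essential
  m30: ---10,--1-0,-1--0,-11--,1-11-
  m31: -11--,1-11-
Essential: ---10, --1-0, -0001, -1--0, -11--, 000--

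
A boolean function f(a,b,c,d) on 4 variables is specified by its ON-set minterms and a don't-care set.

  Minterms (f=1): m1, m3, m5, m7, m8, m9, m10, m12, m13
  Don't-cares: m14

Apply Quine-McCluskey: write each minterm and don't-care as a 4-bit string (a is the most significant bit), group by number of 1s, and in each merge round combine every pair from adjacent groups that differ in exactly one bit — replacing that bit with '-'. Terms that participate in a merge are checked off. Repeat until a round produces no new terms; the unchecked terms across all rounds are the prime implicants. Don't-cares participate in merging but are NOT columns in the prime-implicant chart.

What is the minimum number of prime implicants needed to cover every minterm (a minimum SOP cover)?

3

size-2^0 implicants → 0001(✓)  0011(✓)  0101(✓)  0111(✓)  1000(✓)  1001(✓)  1010(✓)  1100(✓)  1101(✓)  1110(✓)
size-2^1 implicants → -001(✓)  -101(✓)  0-01(✓)  0-11(✓)  00-1(✓)  01-1(✓)  1-00(✓)  1-01(✓)  1-10(✓)  10-0(✓)  100-(✓)  11-0(✓)  110-(✓)
size-2^2 implicants → --01  0--1  1--0  1-0-
Unchecked terms (primes): --01, 0--1, 1--0, 1-0-
Minterm coverage:
  m1 ⊆ --01,0--1
  m3 ⊆ 0--1 [E]
  m5 ⊆ --01,0--1
  m7 ⊆ 0--1 [E]
  m8 ⊆ 1--0,1-0-
  m9 ⊆ --01,1-0-
  m10 ⊆ 1--0 [E]
  m12 ⊆ 1--0,1-0-
  m13 ⊆ --01,1-0-
E = {0--1, 1--0}
Petrick residual → --01
Cover = c'd + a'd + ad'  |cover|=3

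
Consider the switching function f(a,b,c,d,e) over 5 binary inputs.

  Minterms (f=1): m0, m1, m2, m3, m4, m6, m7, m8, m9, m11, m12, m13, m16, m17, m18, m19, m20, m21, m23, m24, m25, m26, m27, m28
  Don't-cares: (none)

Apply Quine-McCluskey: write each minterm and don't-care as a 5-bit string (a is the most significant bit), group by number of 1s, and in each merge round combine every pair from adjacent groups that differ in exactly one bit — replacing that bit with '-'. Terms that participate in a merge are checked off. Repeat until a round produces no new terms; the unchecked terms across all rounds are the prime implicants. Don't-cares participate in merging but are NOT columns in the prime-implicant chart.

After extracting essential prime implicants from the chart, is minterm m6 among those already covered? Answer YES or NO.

size-2^0 implicants → 00000(✓)  00001(✓)  00010(✓)  00011(✓)  00100(✓)  00110(✓)  00111(✓)  01000(✓)  01001(✓)  01011(✓)  01100(✓)  01101(✓)  10000(✓)  10001(✓)  10010(✓)  10011(✓)  10100(✓)  10101(✓)  10111(✓)  11000(✓)  11001(✓)  11010(✓)  11011(✓)  11100(✓)
size-2^1 implicants → -0000(✓)  -0001(✓)  -0010(✓)  -0011(✓)  -0100(✓)  -0111(✓)  -1000(✓)  -1001(✓)  -1011(✓)  -1100(✓)  0-000(✓)  0-001(✓)  0-011(✓)  0-100(✓)  00-00(✓)  00-10(✓)  00-11(✓)  000-0(✓)  000-1(✓)  0000-(✓)  0001-(✓)  001-0(✓)  0011-(✓)  01-00(✓)  01-01(✓)  010-1(✓)  0100-(✓)  0110-(✓)  1-000(✓)  1-001(✓)  1-010(✓)  1-011(✓)  1-100(✓)  10-00(✓)  10-01(✓)  10-11(✓)  100-0(✓)  100-1(✓)  1000-(✓)  1001-(✓)  101-1(✓)  1010-(✓)  11-00(✓)  110-0(✓)  110-1(✓)  1100-(✓)  1101-(✓)
size-2^2 implicants → --000(✓)  --001(✓)  --011(✓)  --100(✓)  -0-00(✓)  -0-11  -00-0(✓)  -00-1(✓)  -000-(✓)  -001-(✓)  -1-00(✓)  -10-1(✓)  -100-(✓)  0--00(✓)  0-0-1(✓)  0-00-(✓)  00--0  00-1-  000--(✓)  01-0-  1--00(✓)  1-0-0(✓)  1-0-1(✓)  1-00-(✓)  1-01-(✓)  10--1  10-0-  100--(✓)  110--(✓)
size-2^3 implicants → ---00  --0-1  --00-  -00--  1-0--
Unchecked terms (primes): ---00, --0-1, --00-, -0-11, -00--, 00--0, 00-1-, 01-0-, 1-0--, 10--1, 10-0-
Minterm coverage:
  m0 ⊆ ---00,--00-,-00--,00--0
  m1 ⊆ --0-1,--00-,-00--
  m2 ⊆ -00--,00--0,00-1-
  m3 ⊆ --0-1,-0-11,-00--,00-1-
  m4 ⊆ ---00,00--0
  m6 ⊆ 00--0,00-1-
  m7 ⊆ -0-11,00-1-
  m8 ⊆ ---00,--00-,01-0-
  m9 ⊆ --0-1,--00-,01-0-
  m11 ⊆ --0-1 [E]
  m12 ⊆ ---00,01-0-
  m13 ⊆ 01-0- [E]
  m16 ⊆ ---00,--00-,-00--,1-0--,10-0-
  m17 ⊆ --0-1,--00-,-00--,1-0--,10--1,10-0-
  m18 ⊆ -00--,1-0--
  m19 ⊆ --0-1,-0-11,-00--,1-0--,10--1
  m20 ⊆ ---00,10-0-
  m21 ⊆ 10--1,10-0-
  m23 ⊆ -0-11,10--1
  m24 ⊆ ---00,--00-,1-0--
  m25 ⊆ --0-1,--00-,1-0--
  m26 ⊆ 1-0-- [E]
  m27 ⊆ --0-1,1-0--
  m28 ⊆ ---00 [E]
E = {---00, --0-1, 01-0-, 1-0--}

NO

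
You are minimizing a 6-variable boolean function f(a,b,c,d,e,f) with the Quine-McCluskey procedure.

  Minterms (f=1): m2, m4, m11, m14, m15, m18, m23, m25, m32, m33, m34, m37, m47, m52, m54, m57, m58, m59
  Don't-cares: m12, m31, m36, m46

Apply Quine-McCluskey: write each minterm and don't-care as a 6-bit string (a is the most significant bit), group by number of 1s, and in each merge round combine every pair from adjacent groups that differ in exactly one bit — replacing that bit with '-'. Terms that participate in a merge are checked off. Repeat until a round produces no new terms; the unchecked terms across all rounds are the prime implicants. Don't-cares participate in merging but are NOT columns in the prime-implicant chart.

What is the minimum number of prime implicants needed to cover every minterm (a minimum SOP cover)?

10

size-2^0 implicants → 000010(✓)  000100(✓)  001011(✓)  001100(✓)  001110(✓)  001111(✓)  010010(✓)  010111(✓)  011001(✓)  011111(✓)  100000(✓)  100001(✓)  100010(✓)  100100(✓)  100101(✓)  101110(✓)  101111(✓)  110100(✓)  110110(✓)  111001(✓)  111010(✓)  111011(✓)
size-2^1 implicants → -00010  -00100  -01110(✓)  -01111(✓)  -11001  0-0010  0-1111  00-100  001-11  0011-0  00111-(✓)  01-111  1-0100  100-00(✓)  100-01(✓)  1000-0  10000-(✓)  10010-(✓)  10111-(✓)  1101-0  1110-1  11101-
size-2^2 implicants → -0111-  100-0-
Unchecked terms (primes): -00010, -00100, -0111-, -11001, 0-0010, 0-1111, 00-100, 001-11, 0011-0, 01-111, 1-0100, 100-0-, 1000-0, 1101-0, 1110-1, 11101-
Minterm coverage:
  m2 ⊆ -00010,0-0010
  m4 ⊆ -00100,00-100
  m11 ⊆ 001-11 [E]
  m14 ⊆ -0111-,0011-0
  m15 ⊆ -0111-,0-1111,001-11
  m18 ⊆ 0-0010 [E]
  m23 ⊆ 01-111 [E]
  m25 ⊆ -11001 [E]
  m32 ⊆ 100-0-,1000-0
  m33 ⊆ 100-0- [E]
  m34 ⊆ -00010,1000-0
  m37 ⊆ 100-0- [E]
  m47 ⊆ -0111- [E]
  m52 ⊆ 1-0100,1101-0
  m54 ⊆ 1101-0 [E]
  m57 ⊆ -11001,1110-1
  m58 ⊆ 11101- [E]
  m59 ⊆ 1110-1,11101-
E = {-0111-, -11001, 0-0010, 001-11, 01-111, 100-0-, 1101-0, 11101-}
Petrick residual → -00010, -00100
Cover = b'c'd'ef' + b'c'de'f' + b'cde + bcd'e'f + a'c'd'ef' + a'b'cef + a'bdef + ab'c'e' + abc'df' + abcd'e  |cover|=10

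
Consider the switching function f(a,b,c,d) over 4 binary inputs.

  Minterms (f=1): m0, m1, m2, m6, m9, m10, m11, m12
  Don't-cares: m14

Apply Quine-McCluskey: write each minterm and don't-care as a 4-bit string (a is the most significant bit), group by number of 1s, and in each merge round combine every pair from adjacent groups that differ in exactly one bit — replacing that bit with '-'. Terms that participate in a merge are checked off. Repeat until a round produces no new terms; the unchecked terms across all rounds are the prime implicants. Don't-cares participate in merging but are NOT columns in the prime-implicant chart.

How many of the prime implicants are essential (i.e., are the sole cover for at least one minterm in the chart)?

2

[col 0] 0000*, 0001*, 0010*, 0110*, 1001*, 1010*, 1011*, 1100*, 1110*
[col 1] -001, -010*, -110*, 0-10*, 00-0, 000-, 1-10*, 10-1, 101-, 11-0
[col 2] --10
Prime implicants: --10, -001, 00-0, 000-, 10-1, 101-, 11-0
PI chart (minterm → PIs covering it):
  0 | 00-0,000-
  1 | -001,000-
  2 | --10,00-0
  6 | --10  (sole → essential)
  9 | -001,10-1
  10 | --10,101-
  11 | 10-1,101-
  12 | 11-0  (sole → essential)
Essential prime implicants: --10, 11-0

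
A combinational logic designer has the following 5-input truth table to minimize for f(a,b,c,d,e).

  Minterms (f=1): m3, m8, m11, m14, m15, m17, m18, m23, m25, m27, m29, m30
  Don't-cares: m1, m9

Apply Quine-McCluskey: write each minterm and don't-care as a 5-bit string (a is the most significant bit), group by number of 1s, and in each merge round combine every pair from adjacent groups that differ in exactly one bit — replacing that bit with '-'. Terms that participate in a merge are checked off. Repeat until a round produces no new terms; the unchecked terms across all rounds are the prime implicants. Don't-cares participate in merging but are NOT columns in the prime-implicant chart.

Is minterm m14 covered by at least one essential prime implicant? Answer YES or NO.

YES

size-2^0 implicants → 00001(✓)  00011(✓)  01000(✓)  01001(✓)  01011(✓)  01110(✓)  01111(✓)  10001(✓)  10010  10111  11001(✓)  11011(✓)  11101(✓)  11110(✓)
size-2^1 implicants → -0001(✓)  -1001(✓)  -1011(✓)  -1110  0-001(✓)  0-011(✓)  000-1(✓)  01-11  010-1(✓)  0100-  0111-  1-001(✓)  11-01  110-1(✓)
size-2^2 implicants → --001  -10-1  0-0-1
Unchecked terms (primes): --001, -10-1, -1110, 0-0-1, 01-11, 0100-, 0111-, 10010, 10111, 11-01
Minterm coverage:
  m3 ⊆ 0-0-1 [E]
  m8 ⊆ 0100- [E]
  m11 ⊆ -10-1,0-0-1,01-11
  m14 ⊆ -1110,0111-
  m15 ⊆ 01-11,0111-
  m17 ⊆ --001 [E]
  m18 ⊆ 10010 [E]
  m23 ⊆ 10111 [E]
  m25 ⊆ --001,-10-1,11-01
  m27 ⊆ -10-1 [E]
  m29 ⊆ 11-01 [E]
  m30 ⊆ -1110 [E]
E = {--001, -10-1, -1110, 0-0-1, 0100-, 10010, 10111, 11-01}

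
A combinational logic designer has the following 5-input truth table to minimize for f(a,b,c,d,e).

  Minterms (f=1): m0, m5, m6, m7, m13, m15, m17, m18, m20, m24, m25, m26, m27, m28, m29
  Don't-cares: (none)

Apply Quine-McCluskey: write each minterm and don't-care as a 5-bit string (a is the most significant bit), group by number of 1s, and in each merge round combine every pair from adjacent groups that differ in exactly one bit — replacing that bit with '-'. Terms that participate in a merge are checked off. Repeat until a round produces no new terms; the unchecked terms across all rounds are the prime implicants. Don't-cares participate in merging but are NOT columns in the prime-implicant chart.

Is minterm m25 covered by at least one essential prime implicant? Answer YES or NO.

YES

Round 0: 00000 00101✓ 00110✓ 00111✓ 01101✓ 01111✓ 10001✓ 10010✓ 10100✓ 11000✓ 11001✓ 11010✓ 11011✓ 11100✓ 11101✓
Round 1: -1101 0-101✓ 0-111✓ 001-1✓ 0011- 011-1✓ 1-001 1-010 1-100 11-00✓ 11-01✓ 110-0✓ 110-1✓ 1100-✓ 1101-✓ 1110-✓
Round 2: 0-1-1 11-0- 110--
PIs = {-1101, 0-1-1, 00000, 0011-, 1-001, 1-010, 1-100, 11-0-, 110--}
Coverage chart:
  m0: 00000 ←essential
  m5: 0-1-1 ←essential
  m6: 0011- ←essential
  m7: 0-1-1,0011-
  m13: -1101,0-1-1
  m15: 0-1-1 ←essential
  m17: 1-001 ←essential
  m18: 1-010 ←essential
  m20: 1-100 ←essential
  m24: 11-0-,110--
  m25: 1-001,11-0-,110--
  m26: 1-010,110--
  m27: 110-- ←essential
  m28: 1-100,11-0-
  m29: -1101,11-0-
Essential: 0-1-1, 00000, 0011-, 1-001, 1-010, 1-100, 110--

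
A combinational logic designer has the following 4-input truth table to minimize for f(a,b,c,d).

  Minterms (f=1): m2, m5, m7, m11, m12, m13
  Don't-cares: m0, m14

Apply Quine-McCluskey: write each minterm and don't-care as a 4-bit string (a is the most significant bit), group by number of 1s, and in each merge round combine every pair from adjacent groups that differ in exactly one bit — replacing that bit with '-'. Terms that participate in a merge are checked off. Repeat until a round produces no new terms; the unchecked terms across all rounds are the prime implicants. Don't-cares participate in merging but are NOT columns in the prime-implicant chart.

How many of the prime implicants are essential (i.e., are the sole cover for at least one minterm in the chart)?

3

Round 0: 0000✓ 0010✓ 0101✓ 0111✓ 1011 1100✓ 1101✓ 1110✓
Round 1: -101 00-0 01-1 11-0 110-
PIs = {-101, 00-0, 01-1, 1011, 11-0, 110-}
Coverage chart:
  m2: 00-0 ←essential
  m5: -101,01-1
  m7: 01-1 ←essential
  m11: 1011 ←essential
  m12: 11-0,110-
  m13: -101,110-
Essential: 00-0, 01-1, 1011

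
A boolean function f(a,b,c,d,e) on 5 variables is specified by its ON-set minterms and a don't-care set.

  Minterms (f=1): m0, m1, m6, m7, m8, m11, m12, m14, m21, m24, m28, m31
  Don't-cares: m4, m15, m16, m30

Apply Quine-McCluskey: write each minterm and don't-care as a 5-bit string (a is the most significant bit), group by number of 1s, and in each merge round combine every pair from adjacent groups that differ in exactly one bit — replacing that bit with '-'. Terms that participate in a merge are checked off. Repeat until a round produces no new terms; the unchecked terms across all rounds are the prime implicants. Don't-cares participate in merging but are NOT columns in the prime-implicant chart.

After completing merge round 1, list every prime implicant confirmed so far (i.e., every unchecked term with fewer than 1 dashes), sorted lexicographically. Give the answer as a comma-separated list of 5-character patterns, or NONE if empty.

[col 0] 00000*, 00001*, 00100*, 00110*, 00111*, 01000*, 01011*, 01100*, 01110*, 01111*, 10000*, 10101, 11000*, 11100*, 11110*, 11111*
[col 1] -0000*, -1000*, -1100*, -1110*, -1111*, 0-000*, 0-100*, 0-110*, 0-111*, 00-00*, 0000-, 001-0*, 0011-*, 01-00*, 01-11, 011-0*, 0111-*, 1-000*, 11-00*, 111-0*, 1111-*
[col 2] --000, -1-00, -11-0, -111-, 0--00, 0-1-0, 0-11-
Prime implicants: --000, -1-00, -11-0, -111-, 0--00, 0-1-0, 0-11-, 0000-, 01-11, 10101

10101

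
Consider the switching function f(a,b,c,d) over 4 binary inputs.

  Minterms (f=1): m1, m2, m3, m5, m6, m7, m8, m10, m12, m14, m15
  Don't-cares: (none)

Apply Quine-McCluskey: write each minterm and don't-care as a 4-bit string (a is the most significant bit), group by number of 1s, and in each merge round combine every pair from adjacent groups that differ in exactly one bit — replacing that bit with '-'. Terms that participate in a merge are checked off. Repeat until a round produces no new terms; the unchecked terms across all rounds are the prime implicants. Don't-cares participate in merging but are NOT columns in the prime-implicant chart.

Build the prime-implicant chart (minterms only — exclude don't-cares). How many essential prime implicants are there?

size-2^0 implicants → 0001(✓)  0010(✓)  0011(✓)  0101(✓)  0110(✓)  0111(✓)  1000(✓)  1010(✓)  1100(✓)  1110(✓)  1111(✓)
size-2^1 implicants → -010(✓)  -110(✓)  -111(✓)  0-01(✓)  0-10(✓)  0-11(✓)  00-1(✓)  001-(✓)  01-1(✓)  011-(✓)  1-00(✓)  1-10(✓)  10-0(✓)  11-0(✓)  111-(✓)
size-2^2 implicants → --10  -11-  0--1  0-1-  1--0
Unchecked terms (primes): --10, -11-, 0--1, 0-1-, 1--0
Minterm coverage:
  m1 ⊆ 0--1 [E]
  m2 ⊆ --10,0-1-
  m3 ⊆ 0--1,0-1-
  m5 ⊆ 0--1 [E]
  m6 ⊆ --10,-11-,0-1-
  m7 ⊆ -11-,0--1,0-1-
  m8 ⊆ 1--0 [E]
  m10 ⊆ --10,1--0
  m12 ⊆ 1--0 [E]
  m14 ⊆ --10,-11-,1--0
  m15 ⊆ -11- [E]
E = {-11-, 0--1, 1--0}

3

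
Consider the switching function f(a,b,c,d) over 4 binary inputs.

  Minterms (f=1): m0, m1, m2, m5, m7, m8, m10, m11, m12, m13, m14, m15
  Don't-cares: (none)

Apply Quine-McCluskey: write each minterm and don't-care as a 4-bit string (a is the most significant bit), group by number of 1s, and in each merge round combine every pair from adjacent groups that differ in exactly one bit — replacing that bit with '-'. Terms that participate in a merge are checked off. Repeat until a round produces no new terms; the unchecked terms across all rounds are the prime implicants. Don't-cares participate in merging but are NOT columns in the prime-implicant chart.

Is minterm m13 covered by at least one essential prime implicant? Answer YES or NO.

YES

[col 0] 0000*, 0001*, 0010*, 0101*, 0111*, 1000*, 1010*, 1011*, 1100*, 1101*, 1110*, 1111*
[col 1] -000*, -010*, -101*, -111*, 0-01, 00-0*, 000-, 01-1*, 1-00*, 1-10*, 1-11*, 10-0*, 101-*, 11-0*, 11-1*, 110-*, 111-*
[col 2] -0-0, -1-1, 1--0, 1-1-, 11--
Prime implicants: -0-0, -1-1, 0-01, 000-, 1--0, 1-1-, 11--
PI chart (minterm → PIs covering it):
  0 | -0-0,000-
  1 | 0-01,000-
  2 | -0-0  (sole → essential)
  5 | -1-1,0-01
  7 | -1-1  (sole → essential)
  8 | -0-0,1--0
  10 | -0-0,1--0,1-1-
  11 | 1-1-  (sole → essential)
  12 | 1--0,11--
  13 | -1-1,11--
  14 | 1--0,1-1-,11--
  15 | -1-1,1-1-,11--
Essential prime implicants: -0-0, -1-1, 1-1-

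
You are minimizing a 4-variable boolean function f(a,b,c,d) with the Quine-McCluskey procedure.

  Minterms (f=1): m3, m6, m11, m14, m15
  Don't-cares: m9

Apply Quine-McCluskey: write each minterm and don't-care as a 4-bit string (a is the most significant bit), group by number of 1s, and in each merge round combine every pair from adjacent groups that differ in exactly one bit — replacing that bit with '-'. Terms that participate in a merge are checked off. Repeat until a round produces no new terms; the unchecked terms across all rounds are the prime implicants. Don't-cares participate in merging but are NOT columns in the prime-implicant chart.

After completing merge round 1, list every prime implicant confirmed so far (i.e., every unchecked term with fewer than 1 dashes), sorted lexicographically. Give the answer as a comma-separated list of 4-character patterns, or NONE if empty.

size-2^0 implicants → 0011(✓)  0110(✓)  1001(✓)  1011(✓)  1110(✓)  1111(✓)
size-2^1 implicants → -011  -110  1-11  10-1  111-
Unchecked terms (primes): -011, -110, 1-11, 10-1, 111-

NONE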